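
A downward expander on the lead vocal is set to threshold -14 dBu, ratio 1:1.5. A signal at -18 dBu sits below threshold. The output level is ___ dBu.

-20 dBu

Below threshold, a 1:1.5 expander applies gain = (1.5−1)×(T − x) of attenuation.
(1.5−1) × 4 = 2 dB, so output = -18 − 2 = -20 dBu.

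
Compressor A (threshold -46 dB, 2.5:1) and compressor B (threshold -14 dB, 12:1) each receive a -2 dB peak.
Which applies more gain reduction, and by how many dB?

A: GR = 44 − 44/2.5 = 26.4 dB.
B: GR = 12 − 12/12 = 11 dB.
A reduces 15.4 dB more.

A, by 15.4 dB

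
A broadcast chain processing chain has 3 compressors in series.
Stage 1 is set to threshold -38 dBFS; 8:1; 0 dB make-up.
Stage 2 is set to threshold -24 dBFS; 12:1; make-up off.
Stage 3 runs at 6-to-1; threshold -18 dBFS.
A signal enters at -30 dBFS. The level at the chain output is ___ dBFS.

-37 dBFS

Stage 1: -30 dBFS is 8 dB over -38 dBFS; at 8:1 that becomes 1 dB over, giving -37 dBFS.
Stage 2: -37 dBFS ≤ -24 dBFS, so stage 2 doesn't engage; output -37 dBFS.
Stage 3: -37 dBFS is at or below the -18 dBFS threshold — no compression; output -37 dBFS.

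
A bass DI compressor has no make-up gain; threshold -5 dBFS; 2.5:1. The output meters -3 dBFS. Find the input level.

Post-compression overshoot = -3 − (-5) = 2 dB.
Input overshoot = R × output overshoot = 5 dB → input = -5 + 5 = 0 dBFS.

0 dBFS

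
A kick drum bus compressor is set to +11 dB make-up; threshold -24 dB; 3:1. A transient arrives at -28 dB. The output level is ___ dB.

-17 dB

-28 dB is 4 dB below the -24 dB threshold, so no gain reduction is applied.
Make-up gain adds 11 dB: -28 + 11 = -17 dB.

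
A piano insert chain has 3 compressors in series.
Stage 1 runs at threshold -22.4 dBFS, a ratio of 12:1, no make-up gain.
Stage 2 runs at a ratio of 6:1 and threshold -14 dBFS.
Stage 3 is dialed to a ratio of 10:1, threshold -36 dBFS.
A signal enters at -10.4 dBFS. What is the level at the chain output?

-34.54 dBFS

Stage 1: 12 dB above -22.4 dBFS, reduced 12:1 to 1 dB above → -21.4 dBFS.
Stage 2: -21.4 dBFS ≤ -14 dBFS, so stage 2 doesn't engage; output -21.4 dBFS.
Stage 3: 14.6 dB above -36 dBFS, reduced 10:1 to 1.46 dB above → -34.54 dBFS.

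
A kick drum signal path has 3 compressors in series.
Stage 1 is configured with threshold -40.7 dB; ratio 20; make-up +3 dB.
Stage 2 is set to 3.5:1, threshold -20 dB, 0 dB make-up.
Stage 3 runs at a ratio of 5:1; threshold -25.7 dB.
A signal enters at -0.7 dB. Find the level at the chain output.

Stage 1: overshoot 40 dB → 40/20 = 2 dB → -38.7 dB; +3 dB make-up → -35.7 dB.
Stage 2: -35.7 dB is at or below the -20 dB threshold — no compression; output -35.7 dB.
Stage 3: -35.7 dB is at or below the -25.7 dB threshold — no compression; output -35.7 dB.

-35.7 dB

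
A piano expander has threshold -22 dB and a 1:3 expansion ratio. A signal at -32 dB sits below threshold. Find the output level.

Below threshold, a 1:3 expander applies gain = (3−1)×(T − x) of attenuation.
(3−1) × 10 = 20 dB, so output = -32 − 20 = -52 dB.

-52 dB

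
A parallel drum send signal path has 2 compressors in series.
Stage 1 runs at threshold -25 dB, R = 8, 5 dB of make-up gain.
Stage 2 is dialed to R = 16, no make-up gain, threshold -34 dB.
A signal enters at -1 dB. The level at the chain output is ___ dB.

-32.9375 dB

Stage 1: -1 dB is 24 dB over -25 dB; at 8:1 that becomes 3 dB over, giving -22 dB; +5 dB make-up → -17 dB.
Stage 2: -17 dB is 17 dB over -34 dB; at 16:1 that becomes 1.0625 dB over, giving -32.9375 dB.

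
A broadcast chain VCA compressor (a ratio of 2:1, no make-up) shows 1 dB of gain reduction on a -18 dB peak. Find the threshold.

-20 dB

Gain reduction = -18 − (-19) = 1 dB; output overshoot = GR / (R − 1) = 1 / 1 = 1 dB.
Threshold = output − output overshoot = -19 − 1 = -20 dB.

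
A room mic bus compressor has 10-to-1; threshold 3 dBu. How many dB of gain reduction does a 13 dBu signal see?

13 dBu exceeds the threshold by 10 dB.
At 10:1, output sits 10/10 = 1 dB above threshold.
So the signal is attenuated by 10 − 1 = 9 dB.

9 dB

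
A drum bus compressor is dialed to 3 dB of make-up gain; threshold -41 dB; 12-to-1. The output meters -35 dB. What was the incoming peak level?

-5 dB

Remove make-up: -35 − 3 = -38 dB.
That's 3 dB above the -41 dB threshold.
Before 12:1 compression the overshoot was 3 × 12 = 36 dB, so input = -41 + 36 = -5 dB.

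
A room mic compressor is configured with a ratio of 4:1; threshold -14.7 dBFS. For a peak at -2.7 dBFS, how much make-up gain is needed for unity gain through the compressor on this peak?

9 dB

The peak compresses to -14.7 + 12/4 = -11.7 dBFS.
To reach -2.7 dBFS requires -2.7 − (-11.7) = 9 dB of make-up.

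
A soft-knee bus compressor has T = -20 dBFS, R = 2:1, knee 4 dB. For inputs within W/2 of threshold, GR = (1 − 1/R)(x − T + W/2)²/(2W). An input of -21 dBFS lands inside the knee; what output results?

-21.0625 dBFS

x − T + W/2 = -21 − (-20) + 2 = 1.
GR = (1 − 1/2) × 1² / 8 = 0.5 × 1 / 8 = 0.0625 dB.
Output = -21 − 0.0625 = -21.0625 dBFS.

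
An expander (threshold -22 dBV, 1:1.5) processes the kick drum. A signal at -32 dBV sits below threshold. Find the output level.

-37 dBV

Below threshold, a 1:1.5 expander applies gain = (1.5−1)×(T − x) of attenuation.
(1.5−1) × 10 = 5 dB, so output = -32 − 5 = -37 dBV.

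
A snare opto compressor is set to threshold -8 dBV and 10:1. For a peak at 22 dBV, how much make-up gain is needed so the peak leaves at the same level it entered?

27 dB

Overshoot 30 dB → 30/10 = 3 dB after compression, so the compressed level is -8 + 3 = -5 dBV.
Make-up = target − compressed = 22 − (-5) = 27 dB.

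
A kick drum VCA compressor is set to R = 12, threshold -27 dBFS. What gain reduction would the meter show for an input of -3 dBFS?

22 dB

-3 dBFS exceeds the threshold by 24 dB.
At 12:1, output sits 24/12 = 2 dB above threshold.
GR = overshoot in − overshoot out = 24 − 2 = 22 dB.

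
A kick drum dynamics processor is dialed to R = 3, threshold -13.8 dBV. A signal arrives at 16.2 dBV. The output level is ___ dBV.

The input is 30 dB above the -13.8 dBV threshold.
3:1 compression reduces that to 30/3 = 10 dB over.
So the level is -13.8 + 10 = -3.8 dBV.

-3.8 dBV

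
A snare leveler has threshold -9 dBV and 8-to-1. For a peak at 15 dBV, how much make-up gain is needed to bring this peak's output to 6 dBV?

12 dB

The peak compresses to -9 + 24/8 = -6 dBV.
To reach 6 dBV requires 6 − (-6) = 12 dB of make-up.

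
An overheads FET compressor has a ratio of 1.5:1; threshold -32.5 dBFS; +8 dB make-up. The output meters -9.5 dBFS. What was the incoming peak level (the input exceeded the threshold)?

-10 dBFS

Before make-up, the level was -9.5 − 8 = -17.5 dBFS.
That's 15 dB above the -32.5 dBFS threshold.
Undo the ratio: input overshoot = 15 × 1.5 = 22.5 dB, giving input = -10 dBFS.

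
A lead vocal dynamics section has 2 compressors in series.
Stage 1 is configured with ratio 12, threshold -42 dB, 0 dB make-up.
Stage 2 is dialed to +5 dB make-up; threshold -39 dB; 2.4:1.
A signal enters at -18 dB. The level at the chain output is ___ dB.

-35 dB

Stage 1: 24 dB above -42 dB, reduced 12:1 to 2 dB above → -40 dB.
Stage 2: -40 dB ≤ -39 dB, so stage 2 doesn't engage; make-up brings it to -35 dB.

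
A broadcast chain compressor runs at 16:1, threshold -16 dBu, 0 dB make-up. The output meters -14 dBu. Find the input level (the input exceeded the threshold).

16 dBu

That's 2 dB above the -16 dBu threshold.
Before 16:1 compression the overshoot was 2 × 16 = 32 dB, so input = -16 + 32 = 16 dBu.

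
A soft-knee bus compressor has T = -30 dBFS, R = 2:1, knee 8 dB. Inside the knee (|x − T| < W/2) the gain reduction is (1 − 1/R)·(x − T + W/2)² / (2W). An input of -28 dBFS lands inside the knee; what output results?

-29.125 dBFS

x − T + W/2 = -28 − (-30) + 4 = 6.
GR = (1 − 1/2) × 6² / 16 = 0.5 × 36 / 16 = 1.125 dB.
Output = -28 − 1.125 = -29.125 dBFS.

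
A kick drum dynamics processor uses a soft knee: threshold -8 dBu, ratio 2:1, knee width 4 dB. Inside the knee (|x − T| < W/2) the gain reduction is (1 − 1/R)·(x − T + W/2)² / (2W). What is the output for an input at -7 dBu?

-7.5625 dBu

x − T + W/2 = -7 − (-8) + 2 = 3.
GR = (1 − 1/2) × 3² / 8 = 0.5 × 9 / 8 = 0.5625 dB.
Output = -7 − 0.5625 = -7.5625 dBu.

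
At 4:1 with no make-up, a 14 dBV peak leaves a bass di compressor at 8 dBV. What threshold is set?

Let T be the threshold. Output overshoot = (input overshoot)/R, so 8 − T = (14 − T)/4.
4·(8 − T) = 14 − T → 3·T = 32 − 14 = 18.
T = 18/3 = 6 dBV.

6 dBV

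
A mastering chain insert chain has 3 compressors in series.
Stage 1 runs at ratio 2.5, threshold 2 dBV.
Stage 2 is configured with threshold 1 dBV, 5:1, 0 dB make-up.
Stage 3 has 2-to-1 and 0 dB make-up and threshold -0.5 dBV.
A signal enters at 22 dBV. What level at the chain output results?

1.15 dBV

Stage 1: 22 dBV is 20 dB over 2 dBV; at 2.5:1 that becomes 8 dB over, giving 10 dBV.
Stage 2: 9 dB above 1 dBV, reduced 5:1 to 1.8 dB above → 2.8 dBV.
Stage 3: 2.8 dBV is 3.3 dB over -0.5 dBV; at 2:1 that becomes 1.65 dB over, giving 1.15 dBV.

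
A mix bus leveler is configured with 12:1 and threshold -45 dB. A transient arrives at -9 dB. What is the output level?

-42 dB

The input is 36 dB above the -45 dB threshold.
The 36 dB excess becomes 3 dB after 12:1 reduction.
So the level is -45 + 3 = -42 dB.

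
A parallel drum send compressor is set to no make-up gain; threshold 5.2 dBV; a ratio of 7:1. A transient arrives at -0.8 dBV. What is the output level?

-0.8 dBV is 6 dB below the 5.2 dBV threshold, so no gain reduction is applied.
Output = input = -0.8 dBV.

-0.8 dBV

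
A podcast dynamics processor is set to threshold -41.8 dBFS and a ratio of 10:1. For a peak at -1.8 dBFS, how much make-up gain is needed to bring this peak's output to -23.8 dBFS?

Overshoot 40 dB → 40/10 = 4 dB after compression, so the compressed level is -41.8 + 4 = -37.8 dBFS.
Make-up = target − compressed = -23.8 − (-37.8) = 14 dB.

14 dB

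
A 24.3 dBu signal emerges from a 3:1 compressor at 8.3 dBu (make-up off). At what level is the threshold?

Let T be the threshold. Output overshoot = (input overshoot)/R, so 8.3 − T = (24.3 − T)/3.
3·(8.3 − T) = 24.3 − T → 2·T = 24.9 − 24.3 = 0.6.
T = 0.6/2 = 0.3 dBu.

0.3 dBu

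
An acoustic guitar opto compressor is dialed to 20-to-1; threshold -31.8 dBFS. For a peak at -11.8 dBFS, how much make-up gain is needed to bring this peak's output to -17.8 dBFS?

13 dB

Overshoot 20 dB → 20/20 = 1 dB after compression, so the compressed level is -31.8 + 1 = -30.8 dBFS.
Make-up = target − compressed = -17.8 − (-30.8) = 13 dB.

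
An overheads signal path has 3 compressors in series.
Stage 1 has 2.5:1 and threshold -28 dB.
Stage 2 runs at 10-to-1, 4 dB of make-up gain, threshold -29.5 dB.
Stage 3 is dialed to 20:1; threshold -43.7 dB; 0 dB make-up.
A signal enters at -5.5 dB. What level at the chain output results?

-42.7375 dB

Stage 1: overshoot 22.5 dB → 22.5/2.5 = 9 dB → -19 dB.
Stage 2: overshoot 10.5 dB → 10.5/10 = 1.05 dB → -28.45 dB; +4 dB make-up → -24.45 dB.
Stage 3: 19.25 dB above -43.7 dB, reduced 20:1 to 0.9625 dB above → -42.7375 dB.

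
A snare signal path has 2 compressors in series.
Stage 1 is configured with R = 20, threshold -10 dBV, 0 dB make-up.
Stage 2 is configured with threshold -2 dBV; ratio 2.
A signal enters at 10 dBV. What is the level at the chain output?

Stage 1: 10 dBV is 20 dB over -10 dBV; at 20:1 that becomes 1 dB over, giving -9 dBV.
Stage 2: -9 dBV is at or below the -2 dBV threshold — no compression; output -9 dBV.

-9 dBV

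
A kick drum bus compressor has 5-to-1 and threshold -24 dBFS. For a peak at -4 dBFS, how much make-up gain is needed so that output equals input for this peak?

Overshoot 20 dB → 20/5 = 4 dB after compression, so the compressed level is -24 + 4 = -20 dBFS.
Make-up = target − compressed = -4 − (-20) = 16 dB.

16 dB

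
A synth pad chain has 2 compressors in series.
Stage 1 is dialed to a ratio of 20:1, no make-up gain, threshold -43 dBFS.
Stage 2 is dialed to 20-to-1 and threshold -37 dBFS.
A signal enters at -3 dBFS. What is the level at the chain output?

Stage 1: 40 dB above -43 dBFS, reduced 20:1 to 2 dB above → -41 dBFS.
Stage 2: -41 dBFS is at or below the -37 dBFS threshold — no compression; output -41 dBFS.

-41 dBFS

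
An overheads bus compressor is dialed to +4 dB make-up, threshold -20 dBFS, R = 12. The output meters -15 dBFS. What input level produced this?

Remove make-up: -15 − 4 = -19 dBFS.
The compressed level sits -19 − (-20) = 1 dB over threshold.
Before 12:1 compression the overshoot was 1 × 12 = 12 dB, so input = -20 + 12 = -8 dBFS.

-8 dBFS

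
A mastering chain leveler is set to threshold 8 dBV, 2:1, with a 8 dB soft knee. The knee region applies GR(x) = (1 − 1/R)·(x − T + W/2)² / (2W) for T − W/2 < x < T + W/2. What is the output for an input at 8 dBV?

7.5 dBV

x − T + W/2 = 8 − 8 + 4 = 4.
GR = (1 − 1/2) × 4² / 16 = 0.5 × 16 / 16 = 0.5 dB.
Output = 8 − 0.5 = 7.5 dBV.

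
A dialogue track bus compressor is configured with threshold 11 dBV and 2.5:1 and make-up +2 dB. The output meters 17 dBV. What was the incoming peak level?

Remove make-up: 17 − 2 = 15 dBV.
Post-compression overshoot = 15 − 11 = 4 dB.
Before 2.5:1 compression the overshoot was 4 × 2.5 = 10 dB, so input = 11 + 10 = 21 dBV.

21 dBV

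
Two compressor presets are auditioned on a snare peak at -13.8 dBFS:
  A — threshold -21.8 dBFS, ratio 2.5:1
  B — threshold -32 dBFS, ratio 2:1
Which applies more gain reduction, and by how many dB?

A: GR = 8 − 8/2.5 = 4.8 dB.
B: GR = 18.2 − 18.2/2 = 9.1 dB.
B applies 4.3 dB more gain reduction.

B, by 4.3 dB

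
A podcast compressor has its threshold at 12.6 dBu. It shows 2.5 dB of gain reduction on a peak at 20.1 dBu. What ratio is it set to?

Input overshoot = 20.1 − 12.6 = 7.5 dB.
Output overshoot = 7.5 − 2.5 = 5 dB.
Ratio = input overshoot / output overshoot = 7.5 / 5 = 1.5.

1.5:1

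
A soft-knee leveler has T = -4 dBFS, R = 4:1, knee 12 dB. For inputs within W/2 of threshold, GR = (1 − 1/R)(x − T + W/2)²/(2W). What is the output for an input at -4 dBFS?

-5.125 dBFS

x − T + W/2 = -4 − (-4) + 6 = 6.
GR = (1 − 1/4) × 6² / 24 = 0.75 × 36 / 24 = 1.125 dB.
Output = -4 − 1.125 = -5.125 dBFS.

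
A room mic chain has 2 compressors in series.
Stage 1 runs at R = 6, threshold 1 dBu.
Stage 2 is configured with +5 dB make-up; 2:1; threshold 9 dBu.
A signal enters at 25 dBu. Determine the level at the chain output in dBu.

10 dBu

Stage 1: 25 dBu is 24 dB over 1 dBu; at 6:1 that becomes 4 dB over, giving 5 dBu.
Stage 2: below threshold (5 ≤ 9); passes unchanged; make-up brings it to 10 dBu.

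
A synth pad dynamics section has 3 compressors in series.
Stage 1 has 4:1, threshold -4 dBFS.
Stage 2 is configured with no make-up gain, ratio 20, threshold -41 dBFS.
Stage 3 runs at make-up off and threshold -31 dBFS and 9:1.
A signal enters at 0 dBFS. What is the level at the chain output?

Stage 1: overshoot 4 dB → 4/4 = 1 dB → -3 dBFS.
Stage 2: -3 dBFS is 38 dB over -41 dBFS; at 20:1 that becomes 1.9 dB over, giving -39.1 dBFS.
Stage 3: below threshold (-39.1 ≤ -31); passes unchanged; output -39.1 dBFS.

-39.1 dBFS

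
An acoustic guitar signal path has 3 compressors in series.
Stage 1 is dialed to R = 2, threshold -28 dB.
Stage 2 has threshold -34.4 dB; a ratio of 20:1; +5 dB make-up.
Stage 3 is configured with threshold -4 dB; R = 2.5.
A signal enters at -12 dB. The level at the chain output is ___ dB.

Stage 1: -12 dB is 16 dB over -28 dB; at 2:1 that becomes 8 dB over, giving -20 dB.
Stage 2: -20 dB is 14.4 dB over -34.4 dB; at 20:1 that becomes 0.72 dB over, giving -33.68 dB; +5 dB make-up → -28.68 dB.
Stage 3: -28.68 dB is at or below the -4 dB threshold — no compression; output -28.68 dB.

-28.68 dB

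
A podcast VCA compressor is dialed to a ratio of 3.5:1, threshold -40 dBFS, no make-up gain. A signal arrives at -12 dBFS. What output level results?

Overshoot: -12 − (-40) = 28 dB.
At 3.5:1 the overshoot is divided by 3.5, leaving 8 dB above threshold.
So the level is -40 + 8 = -32 dBFS.

-32 dBFS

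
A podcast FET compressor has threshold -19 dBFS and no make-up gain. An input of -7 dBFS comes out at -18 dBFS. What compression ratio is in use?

12:1

Input overshoot = -7 − (-19) = 12 dB; output overshoot = -18 − (-19) = 1 dB.
Ratio = 12 / 1 = 12.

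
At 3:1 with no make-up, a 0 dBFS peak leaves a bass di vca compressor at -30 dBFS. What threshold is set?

Input is 45 dB above T (since output overshoot × R = input overshoot: (-30 − T)·3 = 0 − T gives T = -45 dBFS).
Check: -45 + (0 − (-45))/3 = -45 + 15 = -30 dBFS. ✓

-45 dBFS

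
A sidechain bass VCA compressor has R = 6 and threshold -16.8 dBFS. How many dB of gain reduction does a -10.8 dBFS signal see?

5 dB

-10.8 dBFS exceeds the threshold by 6 dB.
At 6:1, output sits 6/6 = 1 dB above threshold.
So the signal is attenuated by 6 − 1 = 5 dB.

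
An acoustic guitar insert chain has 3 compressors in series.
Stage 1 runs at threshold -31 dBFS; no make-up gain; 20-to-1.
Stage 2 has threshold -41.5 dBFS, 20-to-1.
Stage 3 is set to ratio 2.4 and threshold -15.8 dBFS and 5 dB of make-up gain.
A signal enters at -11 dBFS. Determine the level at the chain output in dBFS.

-35.925 dBFS

Stage 1: overshoot 20 dB → 20/20 = 1 dB → -30 dBFS.
Stage 2: -30 dBFS is 11.5 dB over -41.5 dBFS; at 20:1 that becomes 0.575 dB over, giving -40.925 dBFS.
Stage 3: below threshold (-40.925 ≤ -15.8); passes unchanged; make-up brings it to -35.925 dBFS.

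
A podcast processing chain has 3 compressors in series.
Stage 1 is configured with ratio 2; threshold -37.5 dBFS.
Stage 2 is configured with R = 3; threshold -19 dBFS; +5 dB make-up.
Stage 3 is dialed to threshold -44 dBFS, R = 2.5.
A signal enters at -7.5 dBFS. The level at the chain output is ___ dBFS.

-33.4 dBFS

Stage 1: 30 dB above -37.5 dBFS, reduced 2:1 to 15 dB above → -22.5 dBFS.
Stage 2: -22.5 dBFS is at or below the -19 dBFS threshold — no compression; make-up brings it to -17.5 dBFS.
Stage 3: 26.5 dB above -44 dBFS, reduced 2.5:1 to 10.6 dB above → -33.4 dBFS.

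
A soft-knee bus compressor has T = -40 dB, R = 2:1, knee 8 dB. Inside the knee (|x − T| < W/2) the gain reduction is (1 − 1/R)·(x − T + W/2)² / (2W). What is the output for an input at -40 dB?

-40.5 dB

x − T + W/2 = -40 − (-40) + 4 = 4.
GR = (1 − 1/2) × 4² / 16 = 0.5 × 16 / 16 = 0.5 dB.
Output = -40 − 0.5 = -40.5 dB.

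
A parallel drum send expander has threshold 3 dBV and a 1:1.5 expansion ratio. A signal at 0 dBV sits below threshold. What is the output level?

-1.5 dBV

Below threshold, a 1:1.5 expander applies gain = (1.5−1)×(T − x) of attenuation.
(1.5−1) × 3 = 1.5 dB, so output = 0 − 1.5 = -1.5 dBV.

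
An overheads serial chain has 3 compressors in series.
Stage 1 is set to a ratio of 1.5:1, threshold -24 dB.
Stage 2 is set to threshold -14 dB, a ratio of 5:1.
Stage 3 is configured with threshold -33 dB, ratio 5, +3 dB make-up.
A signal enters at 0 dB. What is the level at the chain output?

Stage 1: overshoot 24 dB → 24/1.5 = 16 dB → -8 dB.
Stage 2: 6 dB above -14 dB, reduced 5:1 to 1.2 dB above → -12.8 dB.
Stage 3: overshoot 20.2 dB → 20.2/5 = 4.04 dB → -28.96 dB; +3 dB make-up → -25.96 dB.

-25.96 dB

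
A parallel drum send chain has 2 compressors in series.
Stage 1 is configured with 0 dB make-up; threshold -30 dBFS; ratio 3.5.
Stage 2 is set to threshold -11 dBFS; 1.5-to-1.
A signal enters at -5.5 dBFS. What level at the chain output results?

Stage 1: -5.5 dBFS is 24.5 dB over -30 dBFS; at 3.5:1 that becomes 7 dB over, giving -23 dBFS.
Stage 2: -23 dBFS is at or below the -11 dBFS threshold — no compression; output -23 dBFS.

-23 dBFS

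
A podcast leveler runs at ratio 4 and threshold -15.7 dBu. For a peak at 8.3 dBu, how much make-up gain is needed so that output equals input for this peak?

Overshoot 24 dB → 24/4 = 6 dB after compression, so the compressed level is -15.7 + 6 = -9.7 dBu.
Make-up = target − compressed = 8.3 − (-9.7) = 18 dB.

18 dB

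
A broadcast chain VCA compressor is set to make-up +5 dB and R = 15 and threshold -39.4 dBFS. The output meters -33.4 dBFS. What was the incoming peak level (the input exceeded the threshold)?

-24.4 dBFS

Remove make-up: -33.4 − 5 = -38.4 dBFS.
That's 1 dB above the -39.4 dBFS threshold.
Input overshoot = R × output overshoot = 15 dB → input = -39.4 + 15 = -24.4 dBFS.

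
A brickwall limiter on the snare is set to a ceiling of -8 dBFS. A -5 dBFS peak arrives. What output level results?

-8 dBFS

A brickwall limiter is an ∞:1 compressor: any input above the ceiling is clamped to -8 dBFS.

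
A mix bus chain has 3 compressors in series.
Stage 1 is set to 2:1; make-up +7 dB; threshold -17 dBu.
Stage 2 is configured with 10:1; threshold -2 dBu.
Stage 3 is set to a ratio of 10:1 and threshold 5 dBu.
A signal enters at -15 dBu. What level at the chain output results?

-9 dBu

Stage 1: -15 dBu is 2 dB over -17 dBu; at 2:1 that becomes 1 dB over, giving -16 dBu; +7 dB make-up → -9 dBu.
Stage 2: below threshold (-9 ≤ -2); passes unchanged; output -9 dBu.
Stage 3: -9 dBu is at or below the 5 dBu threshold — no compression; output -9 dBu.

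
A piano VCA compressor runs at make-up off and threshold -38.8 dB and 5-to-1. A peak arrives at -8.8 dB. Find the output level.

-32.8 dB

-8.8 dB sits 30 dB over threshold.
At 5:1 the overshoot is divided by 5, leaving 6 dB above threshold.
Output = -38.8 + 6 = -32.8 dB.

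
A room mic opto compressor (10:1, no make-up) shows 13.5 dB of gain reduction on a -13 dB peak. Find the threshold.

Input is 15 dB above T (since output overshoot × R = input overshoot: (-26.5 − T)·10 = -13 − T gives T = -28 dB).
Check: -28 + (-13 − (-28))/10 = -28 + 1.5 = -26.5 dB. ✓

-28 dB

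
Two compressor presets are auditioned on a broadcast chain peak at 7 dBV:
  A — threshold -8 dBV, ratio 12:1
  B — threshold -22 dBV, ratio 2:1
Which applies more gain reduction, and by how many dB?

A: GR = 15 − 15/12 = 13.75 dB.
B: GR = 29 − 29/2 = 14.5 dB.
B reduces 0.75 dB more.

B, by 0.75 dB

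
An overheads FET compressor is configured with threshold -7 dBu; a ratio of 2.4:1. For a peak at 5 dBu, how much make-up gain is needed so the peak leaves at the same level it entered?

Overshoot 12 dB → 12/2.4 = 5 dB after compression, so the compressed level is -7 + 5 = -2 dBu.
Make-up = target − compressed = 5 − (-2) = 7 dB.

7 dB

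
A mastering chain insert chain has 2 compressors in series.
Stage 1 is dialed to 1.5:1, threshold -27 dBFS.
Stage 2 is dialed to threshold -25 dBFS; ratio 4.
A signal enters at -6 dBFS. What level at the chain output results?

Stage 1: 21 dB above -27 dBFS, reduced 1.5:1 to 14 dB above → -13 dBFS.
Stage 2: overshoot 12 dB → 12/4 = 3 dB → -22 dBFS.

-22 dBFS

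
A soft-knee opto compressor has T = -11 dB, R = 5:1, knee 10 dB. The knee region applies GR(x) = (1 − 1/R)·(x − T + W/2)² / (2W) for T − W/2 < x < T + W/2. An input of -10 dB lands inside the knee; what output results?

-11.44 dB

x − T + W/2 = -10 − (-11) + 5 = 6.
GR = (1 − 1/5) × 6² / 20 = 0.8 × 36 / 20 = 1.44 dB.
Output = -10 − 1.44 = -11.44 dB.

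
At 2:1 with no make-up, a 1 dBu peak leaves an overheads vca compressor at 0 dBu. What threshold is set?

Gain reduction = 1 − 0 = 1 dB; output overshoot = GR / (R − 1) = 1 / 1 = 1 dB.
Threshold = output − output overshoot = 0 − 1 = -1 dBu.

-1 dBu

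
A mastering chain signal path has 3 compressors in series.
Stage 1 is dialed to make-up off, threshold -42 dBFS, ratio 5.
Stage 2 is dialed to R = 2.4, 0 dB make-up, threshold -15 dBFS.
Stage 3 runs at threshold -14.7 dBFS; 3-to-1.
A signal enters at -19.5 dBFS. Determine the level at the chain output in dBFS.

-37.5 dBFS

Stage 1: overshoot 22.5 dB → 22.5/5 = 4.5 dB → -37.5 dBFS.
Stage 2: below threshold (-37.5 ≤ -15); passes unchanged; output -37.5 dBFS.
Stage 3: -37.5 dBFS is at or below the -14.7 dBFS threshold — no compression; output -37.5 dBFS.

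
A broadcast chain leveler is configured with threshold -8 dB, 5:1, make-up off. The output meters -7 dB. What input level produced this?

Post-compression overshoot = -7 − (-8) = 1 dB.
Undo the ratio: input overshoot = 1 × 5 = 5 dB, giving input = -3 dB.

-3 dB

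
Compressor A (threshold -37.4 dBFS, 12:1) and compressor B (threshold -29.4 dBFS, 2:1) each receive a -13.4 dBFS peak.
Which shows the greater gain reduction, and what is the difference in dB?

A, by 14 dB

A: GR = 24 − 24/12 = 22 dB.
B: GR = 16 − 16/2 = 8 dB.
Difference: 14 dB in favour of A.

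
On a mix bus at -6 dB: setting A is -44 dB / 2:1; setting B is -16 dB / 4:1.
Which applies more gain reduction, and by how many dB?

A: 38 dB over, compressed to 19 dB over, so 19 dB of GR.
B: 10 dB over, compressed to 2.5 dB over, so 7.5 dB of GR.
A reduces 11.5 dB more.

A, by 11.5 dB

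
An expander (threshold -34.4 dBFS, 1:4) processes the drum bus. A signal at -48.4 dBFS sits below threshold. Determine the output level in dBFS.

-90.4 dBFS

Below threshold, a 1:4 expander applies gain = (4−1)×(T − x) of attenuation.
(4−1) × 14 = 42 dB, so output = -48.4 − 42 = -90.4 dBFS.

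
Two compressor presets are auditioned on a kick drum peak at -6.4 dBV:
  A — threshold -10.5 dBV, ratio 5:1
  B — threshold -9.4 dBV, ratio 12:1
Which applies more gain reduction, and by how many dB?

A: overshoot 4.1 dB → output overshoot 0.82 dB → GR 3.28 dB.
B: overshoot 3 dB → output overshoot 0.25 dB → GR 2.75 dB.
A applies 0.53 dB more gain reduction.

A, by 0.53 dB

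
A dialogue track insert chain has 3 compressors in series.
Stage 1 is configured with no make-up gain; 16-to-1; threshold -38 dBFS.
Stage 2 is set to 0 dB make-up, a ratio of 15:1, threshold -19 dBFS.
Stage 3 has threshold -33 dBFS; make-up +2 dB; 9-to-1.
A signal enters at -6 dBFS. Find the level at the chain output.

-34 dBFS

Stage 1: 32 dB above -38 dBFS, reduced 16:1 to 2 dB above → -36 dBFS.
Stage 2: -36 dBFS ≤ -19 dBFS, so stage 2 doesn't engage; output -36 dBFS.
Stage 3: -36 dBFS ≤ -33 dBFS, so stage 3 doesn't engage; make-up brings it to -34 dBFS.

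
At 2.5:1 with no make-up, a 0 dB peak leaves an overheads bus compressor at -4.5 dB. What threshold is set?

Let T be the threshold. Output overshoot = (input overshoot)/R, so -4.5 − T = (0 − T)/2.5.
2.5·(-4.5 − T) = 0 − T → 1.5·T = -11.25 − 0 = -11.25.
T = -11.25/1.5 = -7.5 dB.

-7.5 dB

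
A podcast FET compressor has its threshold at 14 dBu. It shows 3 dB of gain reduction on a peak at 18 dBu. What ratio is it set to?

Input overshoot = 18 − 14 = 4 dB.
Output overshoot = 4 − 3 = 1 dB.
Ratio = input overshoot / output overshoot = 4 / 1 = 4.

4:1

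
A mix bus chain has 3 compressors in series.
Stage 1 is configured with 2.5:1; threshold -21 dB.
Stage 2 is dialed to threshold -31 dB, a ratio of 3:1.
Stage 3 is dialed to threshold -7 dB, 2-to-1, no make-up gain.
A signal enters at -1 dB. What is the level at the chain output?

Stage 1: overshoot 20 dB → 20/2.5 = 8 dB → -13 dB.
Stage 2: overshoot 18 dB → 18/3 = 6 dB → -25 dB.
Stage 3: below threshold (-25 ≤ -7); passes unchanged; output -25 dB.

-25 dB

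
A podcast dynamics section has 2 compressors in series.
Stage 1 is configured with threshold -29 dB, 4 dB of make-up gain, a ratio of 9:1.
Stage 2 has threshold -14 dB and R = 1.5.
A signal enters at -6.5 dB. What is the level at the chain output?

-22.5 dB

Stage 1: 22.5 dB above -29 dB, reduced 9:1 to 2.5 dB above → -26.5 dB; +4 dB make-up → -22.5 dB.
Stage 2: -22.5 dB is at or below the -14 dB threshold — no compression; output -22.5 dB.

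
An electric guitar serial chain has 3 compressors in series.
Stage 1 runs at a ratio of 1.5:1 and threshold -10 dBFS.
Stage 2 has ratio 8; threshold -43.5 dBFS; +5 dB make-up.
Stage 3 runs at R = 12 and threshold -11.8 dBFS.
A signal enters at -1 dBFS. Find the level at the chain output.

-33.5625 dBFS

Stage 1: 9 dB above -10 dBFS, reduced 1.5:1 to 6 dB above → -4 dBFS.
Stage 2: -4 dBFS is 39.5 dB over -43.5 dBFS; at 8:1 that becomes 4.9375 dB over, giving -38.5625 dBFS; +5 dB make-up → -33.5625 dBFS.
Stage 3: -33.5625 dBFS is at or below the -11.8 dBFS threshold — no compression; output -33.5625 dBFS.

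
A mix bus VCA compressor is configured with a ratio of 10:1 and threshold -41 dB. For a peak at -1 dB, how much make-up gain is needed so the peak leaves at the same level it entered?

The peak compresses to -41 + 40/10 = -37 dB.
To reach -1 dB requires -1 − (-37) = 36 dB of make-up.

36 dB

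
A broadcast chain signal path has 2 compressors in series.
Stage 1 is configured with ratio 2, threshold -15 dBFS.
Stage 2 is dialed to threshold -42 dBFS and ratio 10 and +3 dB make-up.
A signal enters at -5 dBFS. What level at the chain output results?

-35.8 dBFS

Stage 1: overshoot 10 dB → 10/2 = 5 dB → -10 dBFS.
Stage 2: 32 dB above -42 dBFS, reduced 10:1 to 3.2 dB above → -38.8 dBFS; +3 dB make-up → -35.8 dBFS.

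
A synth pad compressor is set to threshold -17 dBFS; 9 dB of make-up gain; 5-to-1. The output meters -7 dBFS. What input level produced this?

-12 dBFS

Remove make-up: -7 − 9 = -16 dBFS.
The compressed level sits -16 − (-17) = 1 dB over threshold.
Before 5:1 compression the overshoot was 1 × 5 = 5 dB, so input = -17 + 5 = -12 dBFS.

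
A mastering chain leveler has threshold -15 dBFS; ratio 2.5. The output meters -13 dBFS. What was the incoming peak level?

That's 2 dB above the -15 dBFS threshold.
Input overshoot = R × output overshoot = 5 dB → input = -15 + 5 = -10 dBFS.

-10 dBFS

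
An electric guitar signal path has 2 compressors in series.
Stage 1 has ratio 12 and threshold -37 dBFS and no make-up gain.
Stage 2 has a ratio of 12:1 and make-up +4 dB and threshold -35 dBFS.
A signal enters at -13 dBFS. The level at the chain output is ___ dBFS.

Stage 1: -13 dBFS is 24 dB over -37 dBFS; at 12:1 that becomes 2 dB over, giving -35 dBFS.
Stage 2: -35 dBFS is at or below the -35 dBFS threshold — no compression; make-up brings it to -31 dBFS.

-31 dBFS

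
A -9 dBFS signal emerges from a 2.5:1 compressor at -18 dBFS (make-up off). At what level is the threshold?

-24 dBFS

Input is 15 dB above T (since output overshoot × R = input overshoot: (-18 − T)·2.5 = -9 − T gives T = -24 dBFS).
Check: -24 + (-9 − (-24))/2.5 = -24 + 6 = -18 dBFS. ✓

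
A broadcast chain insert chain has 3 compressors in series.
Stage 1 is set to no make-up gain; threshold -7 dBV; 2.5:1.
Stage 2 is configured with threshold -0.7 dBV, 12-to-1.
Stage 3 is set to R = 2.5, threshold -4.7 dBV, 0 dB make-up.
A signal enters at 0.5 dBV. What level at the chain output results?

Stage 1: 7.5 dB above -7 dBV, reduced 2.5:1 to 3 dB above → -4 dBV.
Stage 2: -4 dBV ≤ -0.7 dBV, so stage 2 doesn't engage; output -4 dBV.
Stage 3: overshoot 0.7 dB → 0.7/2.5 = 0.28 dB → -4.42 dBV.

-4.42 dBV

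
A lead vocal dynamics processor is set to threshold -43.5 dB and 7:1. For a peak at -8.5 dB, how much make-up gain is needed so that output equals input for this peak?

30 dB

The peak compresses to -43.5 + 35/7 = -38.5 dB.
To reach -8.5 dB requires -8.5 − (-38.5) = 30 dB of make-up.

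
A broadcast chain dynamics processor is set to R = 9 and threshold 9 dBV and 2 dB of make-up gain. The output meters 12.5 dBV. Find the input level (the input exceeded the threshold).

Remove make-up: 12.5 − 2 = 10.5 dBV.
Post-compression overshoot = 10.5 − 9 = 1.5 dB.
Undo the ratio: input overshoot = 1.5 × 9 = 13.5 dB, giving input = 22.5 dBV.

22.5 dBV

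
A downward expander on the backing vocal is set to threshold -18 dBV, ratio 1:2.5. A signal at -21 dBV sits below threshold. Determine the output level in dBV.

The input is 3 dB below the -18 dBV threshold.
A 1:2.5 expander multiplies undershoot by 2.5: 3 × 2.5 = 7.5 dB below threshold.
Output = -18 − 7.5 = -25.5 dBV.

-25.5 dBV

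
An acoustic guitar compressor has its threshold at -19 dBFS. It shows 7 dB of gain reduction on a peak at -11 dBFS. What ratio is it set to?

Input overshoot = -11 − (-19) = 8 dB.
Output overshoot = 8 − 7 = 1 dB.
Ratio = input overshoot / output overshoot = 8 / 1 = 8.

8:1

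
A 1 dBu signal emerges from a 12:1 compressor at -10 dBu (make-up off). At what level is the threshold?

Gain reduction = 1 − (-10) = 11 dB; output overshoot = GR / (R − 1) = 11 / 11 = 1 dB.
Threshold = output − output overshoot = -10 − 1 = -11 dBu.

-11 dBu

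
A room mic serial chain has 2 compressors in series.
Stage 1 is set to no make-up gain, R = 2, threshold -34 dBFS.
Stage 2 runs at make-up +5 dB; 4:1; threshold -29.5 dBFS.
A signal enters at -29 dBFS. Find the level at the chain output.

-26.5 dBFS

Stage 1: -29 dBFS is 5 dB over -34 dBFS; at 2:1 that becomes 2.5 dB over, giving -31.5 dBFS.
Stage 2: -31.5 dBFS ≤ -29.5 dBFS, so stage 2 doesn't engage; make-up brings it to -26.5 dBFS.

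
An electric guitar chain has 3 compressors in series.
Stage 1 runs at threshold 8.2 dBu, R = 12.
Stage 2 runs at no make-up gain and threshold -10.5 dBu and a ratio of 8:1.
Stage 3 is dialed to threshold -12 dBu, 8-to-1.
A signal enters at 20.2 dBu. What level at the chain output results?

-11.504687 dBu

Stage 1: overshoot 12 dB → 12/12 = 1 dB → 9.2 dBu.
Stage 2: 19.7 dB above -10.5 dBu, reduced 8:1 to 2.4625 dB above → -8.0375 dBu.
Stage 3: 3.9625 dB above -12 dBu, reduced 8:1 to 0.495312 dB above → -11.504687 dBu.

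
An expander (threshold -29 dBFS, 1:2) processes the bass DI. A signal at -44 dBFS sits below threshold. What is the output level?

-59 dBFS

The input is 15 dB below the -29 dBFS threshold.
A 1:2 expander multiplies undershoot by 2: 15 × 2 = 30 dB below threshold.
Output = -29 − 30 = -59 dBFS.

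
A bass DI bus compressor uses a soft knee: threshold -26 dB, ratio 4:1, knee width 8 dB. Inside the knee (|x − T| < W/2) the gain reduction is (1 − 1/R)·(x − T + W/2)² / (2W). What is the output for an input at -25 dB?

x − T + W/2 = -25 − (-26) + 4 = 5.
GR = (1 − 1/4) × 5² / 16 = 0.75 × 25 / 16 = 1.171875 dB.
Output = -25 − 1.171875 = -26.171875 dB.

-26.171875 dB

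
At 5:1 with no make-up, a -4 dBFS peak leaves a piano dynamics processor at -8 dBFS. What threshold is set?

Input is 5 dB above T (since output overshoot × R = input overshoot: (-8 − T)·5 = -4 − T gives T = -9 dBFS).
Check: -9 + (-4 − (-9))/5 = -9 + 1 = -8 dBFS. ✓

-9 dBFS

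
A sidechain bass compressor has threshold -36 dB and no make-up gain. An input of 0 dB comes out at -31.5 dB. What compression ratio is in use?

8:1

Input overshoot = 0 − (-36) = 36 dB; output overshoot = -31.5 − (-36) = 4.5 dB.
Ratio = 36 / 4.5 = 8.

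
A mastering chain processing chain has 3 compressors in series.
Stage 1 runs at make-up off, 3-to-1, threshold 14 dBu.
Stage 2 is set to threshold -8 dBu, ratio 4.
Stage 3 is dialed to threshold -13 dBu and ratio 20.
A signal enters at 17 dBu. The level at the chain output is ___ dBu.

Stage 1: 3 dB above 14 dBu, reduced 3:1 to 1 dB above → 15 dBu.
Stage 2: 15 dBu is 23 dB over -8 dBu; at 4:1 that becomes 5.75 dB over, giving -2.25 dBu.
Stage 3: 10.75 dB above -13 dBu, reduced 20:1 to 0.5375 dB above → -12.4625 dBu.

-12.4625 dBu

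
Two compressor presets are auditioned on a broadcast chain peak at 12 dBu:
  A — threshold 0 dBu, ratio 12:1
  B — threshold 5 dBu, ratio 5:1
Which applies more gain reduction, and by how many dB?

A, by 5.4 dB

A: overshoot 12 dB → output overshoot 1 dB → GR 11 dB.
B: overshoot 7 dB → output overshoot 1.4 dB → GR 5.6 dB.
A applies 5.4 dB more gain reduction.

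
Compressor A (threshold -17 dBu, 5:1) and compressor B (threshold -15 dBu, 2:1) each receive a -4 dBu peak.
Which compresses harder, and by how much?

A, by 4.9 dB

A: GR = 13 − 13/5 = 10.4 dB.
B: GR = 11 − 11/2 = 5.5 dB.
A applies 4.9 dB more gain reduction.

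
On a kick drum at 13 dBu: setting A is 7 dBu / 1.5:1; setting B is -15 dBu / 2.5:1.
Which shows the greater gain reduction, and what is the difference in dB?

B, by 14.8 dB

A: overshoot 6 dB → output overshoot 4 dB → GR 2 dB.
B: overshoot 28 dB → output overshoot 11.2 dB → GR 16.8 dB.
B reduces 14.8 dB more.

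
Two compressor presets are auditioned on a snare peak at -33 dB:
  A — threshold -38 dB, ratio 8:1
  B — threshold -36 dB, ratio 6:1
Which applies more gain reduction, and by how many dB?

A, by 1.875 dB

A: 5 dB over, compressed to 0.625 dB over, so 4.375 dB of GR.
B: 3 dB over, compressed to 0.5 dB over, so 2.5 dB of GR.
Difference: 1.875 dB in favour of A.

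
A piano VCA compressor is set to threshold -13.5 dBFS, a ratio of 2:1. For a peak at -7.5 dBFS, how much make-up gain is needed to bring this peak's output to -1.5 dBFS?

Without make-up, output = threshold + overshoot/2 = -13.5 + 3 = -10.5 dBFS.
Gap to target: 9 dB.

9 dB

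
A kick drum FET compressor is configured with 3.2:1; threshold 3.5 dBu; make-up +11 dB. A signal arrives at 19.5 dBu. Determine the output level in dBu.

19.5 dBu

The input is 16 dB above the 3.5 dBu threshold.
3.2:1 compression reduces that to 16/3.2 = 5 dB over.
Output = 3.5 + 5 = 8.5 dBu; make-up adds 11 dB, giving 19.5 dBu.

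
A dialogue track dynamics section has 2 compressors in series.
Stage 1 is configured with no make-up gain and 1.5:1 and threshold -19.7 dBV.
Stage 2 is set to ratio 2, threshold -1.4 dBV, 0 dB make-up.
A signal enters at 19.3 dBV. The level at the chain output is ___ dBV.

Stage 1: 39 dB above -19.7 dBV, reduced 1.5:1 to 26 dB above → 6.3 dBV.
Stage 2: overshoot 7.7 dB → 7.7/2 = 3.85 dB → 2.45 dBV.

2.45 dBV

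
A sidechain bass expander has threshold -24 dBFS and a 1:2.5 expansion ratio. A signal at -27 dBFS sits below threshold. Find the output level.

Below threshold, a 1:2.5 expander applies gain = (2.5−1)×(T − x) of attenuation.
(2.5−1) × 3 = 4.5 dB, so output = -27 − 4.5 = -31.5 dBFS.

-31.5 dBFS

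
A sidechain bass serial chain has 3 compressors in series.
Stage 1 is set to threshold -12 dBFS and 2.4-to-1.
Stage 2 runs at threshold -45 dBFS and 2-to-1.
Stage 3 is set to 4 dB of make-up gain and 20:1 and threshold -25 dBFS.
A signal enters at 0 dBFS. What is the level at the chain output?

-22 dBFS

Stage 1: 0 dBFS is 12 dB over -12 dBFS; at 2.4:1 that becomes 5 dB over, giving -7 dBFS.
Stage 2: overshoot 38 dB → 38/2 = 19 dB → -26 dBFS.
Stage 3: -26 dBFS ≤ -25 dBFS, so stage 3 doesn't engage; make-up brings it to -22 dBFS.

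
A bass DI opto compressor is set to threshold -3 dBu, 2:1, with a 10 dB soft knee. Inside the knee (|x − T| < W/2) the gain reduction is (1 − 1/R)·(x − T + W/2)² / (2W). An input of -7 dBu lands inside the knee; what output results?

x − T + W/2 = -7 − (-3) + 5 = 1.
GR = (1 − 1/2) × 1² / 20 = 0.5 × 1 / 20 = 0.025 dB.
Output = -7 − 0.025 = -7.025 dBu.

-7.025 dBu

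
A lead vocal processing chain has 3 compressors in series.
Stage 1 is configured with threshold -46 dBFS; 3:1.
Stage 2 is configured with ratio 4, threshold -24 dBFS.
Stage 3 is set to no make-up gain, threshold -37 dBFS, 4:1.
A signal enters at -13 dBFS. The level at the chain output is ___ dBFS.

Stage 1: overshoot 33 dB → 33/3 = 11 dB → -35 dBFS.
Stage 2: below threshold (-35 ≤ -24); passes unchanged; output -35 dBFS.
Stage 3: overshoot 2 dB → 2/4 = 0.5 dB → -36.5 dBFS.

-36.5 dBFS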